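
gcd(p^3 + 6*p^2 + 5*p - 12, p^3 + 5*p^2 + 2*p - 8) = p^2 + 3*p - 4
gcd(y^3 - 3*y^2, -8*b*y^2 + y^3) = y^2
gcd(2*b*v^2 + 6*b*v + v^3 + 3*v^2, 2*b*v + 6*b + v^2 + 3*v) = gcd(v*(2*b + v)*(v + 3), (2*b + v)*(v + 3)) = 2*b*v + 6*b + v^2 + 3*v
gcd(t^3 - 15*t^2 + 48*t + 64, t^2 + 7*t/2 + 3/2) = 1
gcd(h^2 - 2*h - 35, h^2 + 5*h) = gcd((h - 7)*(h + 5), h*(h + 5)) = h + 5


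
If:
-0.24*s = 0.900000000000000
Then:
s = -3.75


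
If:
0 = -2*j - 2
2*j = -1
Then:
No Solution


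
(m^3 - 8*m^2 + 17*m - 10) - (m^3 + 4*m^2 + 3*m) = -12*m^2 + 14*m - 10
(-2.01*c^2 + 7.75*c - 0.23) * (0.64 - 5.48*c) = 11.0148*c^3 - 43.7564*c^2 + 6.2204*c - 0.1472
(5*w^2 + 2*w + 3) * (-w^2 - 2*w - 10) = -5*w^4 - 12*w^3 - 57*w^2 - 26*w - 30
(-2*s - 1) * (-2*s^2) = 4*s^3 + 2*s^2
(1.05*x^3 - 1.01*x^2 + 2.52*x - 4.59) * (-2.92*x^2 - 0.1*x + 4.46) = -3.066*x^5 + 2.8442*x^4 - 2.5744*x^3 + 8.6462*x^2 + 11.6982*x - 20.4714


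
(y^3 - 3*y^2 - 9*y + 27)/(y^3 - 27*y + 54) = (y + 3)/(y + 6)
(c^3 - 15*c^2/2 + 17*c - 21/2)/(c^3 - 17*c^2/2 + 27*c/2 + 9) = (2*c^2 - 9*c + 7)/(2*c^2 - 11*c - 6)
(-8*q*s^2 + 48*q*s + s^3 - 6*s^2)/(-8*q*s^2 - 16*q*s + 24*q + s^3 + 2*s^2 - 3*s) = s*(s - 6)/(s^2 + 2*s - 3)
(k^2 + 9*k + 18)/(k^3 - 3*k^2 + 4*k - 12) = (k^2 + 9*k + 18)/(k^3 - 3*k^2 + 4*k - 12)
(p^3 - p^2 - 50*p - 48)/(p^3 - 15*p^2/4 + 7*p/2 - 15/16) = 16*(p^3 - p^2 - 50*p - 48)/(16*p^3 - 60*p^2 + 56*p - 15)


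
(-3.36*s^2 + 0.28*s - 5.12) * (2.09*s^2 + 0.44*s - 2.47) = -7.0224*s^4 - 0.8932*s^3 - 2.2784*s^2 - 2.9444*s + 12.6464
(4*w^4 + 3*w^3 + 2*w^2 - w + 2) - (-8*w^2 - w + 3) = 4*w^4 + 3*w^3 + 10*w^2 - 1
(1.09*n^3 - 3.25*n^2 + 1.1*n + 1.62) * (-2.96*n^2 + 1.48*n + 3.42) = -3.2264*n^5 + 11.2332*n^4 - 4.3382*n^3 - 14.2822*n^2 + 6.1596*n + 5.5404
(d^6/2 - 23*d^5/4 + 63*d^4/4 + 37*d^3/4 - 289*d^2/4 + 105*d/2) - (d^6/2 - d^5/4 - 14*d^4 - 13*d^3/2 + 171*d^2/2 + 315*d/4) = -11*d^5/2 + 119*d^4/4 + 63*d^3/4 - 631*d^2/4 - 105*d/4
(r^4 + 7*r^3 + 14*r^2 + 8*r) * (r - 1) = r^5 + 6*r^4 + 7*r^3 - 6*r^2 - 8*r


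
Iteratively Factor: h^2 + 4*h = (h)*(h + 4)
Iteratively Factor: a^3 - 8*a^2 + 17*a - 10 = (a - 2)*(a^2 - 6*a + 5) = (a - 2)*(a - 1)*(a - 5)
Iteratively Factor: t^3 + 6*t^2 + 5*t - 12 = (t - 1)*(t^2 + 7*t + 12) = (t - 1)*(t + 4)*(t + 3)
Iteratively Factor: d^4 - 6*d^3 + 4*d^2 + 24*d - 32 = (d - 2)*(d^3 - 4*d^2 - 4*d + 16) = (d - 4)*(d - 2)*(d^2 - 4) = (d - 4)*(d - 2)*(d + 2)*(d - 2)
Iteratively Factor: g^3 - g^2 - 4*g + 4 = (g - 1)*(g^2 - 4) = (g - 1)*(g + 2)*(g - 2)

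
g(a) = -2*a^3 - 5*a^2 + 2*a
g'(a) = -6*a^2 - 10*a + 2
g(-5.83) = 214.71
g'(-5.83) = -143.63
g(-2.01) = -7.98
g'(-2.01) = -2.14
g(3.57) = -147.58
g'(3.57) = -110.17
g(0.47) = -0.37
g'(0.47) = -4.03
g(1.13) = -7.01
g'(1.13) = -16.96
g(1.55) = -16.36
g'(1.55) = -27.92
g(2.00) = -32.00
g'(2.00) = -42.00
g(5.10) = -385.15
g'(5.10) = -205.06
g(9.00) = -1845.00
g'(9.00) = -574.00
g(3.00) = -93.00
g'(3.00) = -82.00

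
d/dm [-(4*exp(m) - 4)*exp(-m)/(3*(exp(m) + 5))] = 4*(exp(2*m) - 2*exp(m) - 5)*exp(-m)/(3*(exp(2*m) + 10*exp(m) + 25))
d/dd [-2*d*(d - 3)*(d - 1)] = -6*d^2 + 16*d - 6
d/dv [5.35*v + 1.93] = 5.35000000000000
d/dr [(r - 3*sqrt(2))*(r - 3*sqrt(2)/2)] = 2*r - 9*sqrt(2)/2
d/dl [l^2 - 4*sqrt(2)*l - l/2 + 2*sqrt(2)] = 2*l - 4*sqrt(2) - 1/2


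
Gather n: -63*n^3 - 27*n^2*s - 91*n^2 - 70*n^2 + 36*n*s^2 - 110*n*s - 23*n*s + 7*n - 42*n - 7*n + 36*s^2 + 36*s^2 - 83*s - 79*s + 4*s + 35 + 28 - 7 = -63*n^3 + n^2*(-27*s - 161) + n*(36*s^2 - 133*s - 42) + 72*s^2 - 158*s + 56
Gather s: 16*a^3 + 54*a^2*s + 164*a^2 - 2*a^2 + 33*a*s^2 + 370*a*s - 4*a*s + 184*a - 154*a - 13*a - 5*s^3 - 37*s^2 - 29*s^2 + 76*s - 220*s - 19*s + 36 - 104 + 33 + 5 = 16*a^3 + 162*a^2 + 17*a - 5*s^3 + s^2*(33*a - 66) + s*(54*a^2 + 366*a - 163) - 30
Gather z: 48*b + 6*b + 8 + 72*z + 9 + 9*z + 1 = 54*b + 81*z + 18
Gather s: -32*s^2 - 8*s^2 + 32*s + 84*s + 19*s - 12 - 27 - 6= -40*s^2 + 135*s - 45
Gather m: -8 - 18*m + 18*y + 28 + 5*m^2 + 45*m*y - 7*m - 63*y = 5*m^2 + m*(45*y - 25) - 45*y + 20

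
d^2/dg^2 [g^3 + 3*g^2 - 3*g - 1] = 6*g + 6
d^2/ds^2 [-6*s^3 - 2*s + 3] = -36*s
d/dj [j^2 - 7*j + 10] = 2*j - 7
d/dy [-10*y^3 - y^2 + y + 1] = -30*y^2 - 2*y + 1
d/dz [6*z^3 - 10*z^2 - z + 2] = 18*z^2 - 20*z - 1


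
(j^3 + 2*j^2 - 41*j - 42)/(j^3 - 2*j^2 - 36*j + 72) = (j^2 + 8*j + 7)/(j^2 + 4*j - 12)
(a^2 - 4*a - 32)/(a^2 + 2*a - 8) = (a - 8)/(a - 2)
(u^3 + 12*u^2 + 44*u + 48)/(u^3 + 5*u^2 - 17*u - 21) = (u^3 + 12*u^2 + 44*u + 48)/(u^3 + 5*u^2 - 17*u - 21)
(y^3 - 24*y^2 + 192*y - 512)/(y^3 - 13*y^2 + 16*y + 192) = (y - 8)/(y + 3)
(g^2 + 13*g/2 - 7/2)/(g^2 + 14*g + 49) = (g - 1/2)/(g + 7)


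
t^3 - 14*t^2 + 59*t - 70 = (t - 7)*(t - 5)*(t - 2)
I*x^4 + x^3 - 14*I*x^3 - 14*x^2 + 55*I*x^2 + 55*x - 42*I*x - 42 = (x - 7)*(x - 6)*(x - I)*(I*x - I)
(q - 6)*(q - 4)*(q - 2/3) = q^3 - 32*q^2/3 + 92*q/3 - 16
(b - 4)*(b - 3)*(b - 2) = b^3 - 9*b^2 + 26*b - 24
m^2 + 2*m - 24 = (m - 4)*(m + 6)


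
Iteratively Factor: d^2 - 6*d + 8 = (d - 4)*(d - 2)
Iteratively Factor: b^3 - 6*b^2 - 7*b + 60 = (b - 5)*(b^2 - b - 12) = (b - 5)*(b + 3)*(b - 4)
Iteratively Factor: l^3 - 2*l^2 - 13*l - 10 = (l + 2)*(l^2 - 4*l - 5) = (l - 5)*(l + 2)*(l + 1)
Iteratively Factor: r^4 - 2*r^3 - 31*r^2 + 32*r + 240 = (r - 4)*(r^3 + 2*r^2 - 23*r - 60) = (r - 4)*(r + 4)*(r^2 - 2*r - 15) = (r - 5)*(r - 4)*(r + 4)*(r + 3)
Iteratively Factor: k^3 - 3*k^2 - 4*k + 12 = (k - 3)*(k^2 - 4) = (k - 3)*(k + 2)*(k - 2)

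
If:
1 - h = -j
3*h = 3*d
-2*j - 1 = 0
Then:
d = 1/2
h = 1/2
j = -1/2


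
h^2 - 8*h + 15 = (h - 5)*(h - 3)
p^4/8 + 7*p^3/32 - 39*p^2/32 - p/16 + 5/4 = (p/4 + 1)*(p/2 + 1/2)*(p - 2)*(p - 5/4)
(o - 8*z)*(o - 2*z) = o^2 - 10*o*z + 16*z^2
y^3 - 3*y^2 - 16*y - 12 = (y - 6)*(y + 1)*(y + 2)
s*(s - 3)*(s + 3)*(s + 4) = s^4 + 4*s^3 - 9*s^2 - 36*s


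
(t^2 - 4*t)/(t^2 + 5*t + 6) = t*(t - 4)/(t^2 + 5*t + 6)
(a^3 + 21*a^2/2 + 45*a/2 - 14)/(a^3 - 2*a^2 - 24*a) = (2*a^2 + 13*a - 7)/(2*a*(a - 6))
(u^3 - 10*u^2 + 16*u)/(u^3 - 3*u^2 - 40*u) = (u - 2)/(u + 5)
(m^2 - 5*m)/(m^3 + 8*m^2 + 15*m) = (m - 5)/(m^2 + 8*m + 15)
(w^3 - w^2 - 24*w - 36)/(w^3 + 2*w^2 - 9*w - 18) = (w - 6)/(w - 3)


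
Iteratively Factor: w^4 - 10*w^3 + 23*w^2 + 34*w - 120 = (w - 5)*(w^3 - 5*w^2 - 2*w + 24) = (w - 5)*(w - 4)*(w^2 - w - 6) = (w - 5)*(w - 4)*(w + 2)*(w - 3)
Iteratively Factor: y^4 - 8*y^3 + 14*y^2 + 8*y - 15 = (y + 1)*(y^3 - 9*y^2 + 23*y - 15) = (y - 3)*(y + 1)*(y^2 - 6*y + 5) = (y - 5)*(y - 3)*(y + 1)*(y - 1)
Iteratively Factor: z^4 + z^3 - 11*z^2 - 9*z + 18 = (z + 3)*(z^3 - 2*z^2 - 5*z + 6) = (z - 1)*(z + 3)*(z^2 - z - 6) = (z - 3)*(z - 1)*(z + 3)*(z + 2)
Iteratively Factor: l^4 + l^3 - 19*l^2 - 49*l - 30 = (l + 3)*(l^3 - 2*l^2 - 13*l - 10) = (l + 2)*(l + 3)*(l^2 - 4*l - 5) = (l - 5)*(l + 2)*(l + 3)*(l + 1)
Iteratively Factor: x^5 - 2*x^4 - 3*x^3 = (x)*(x^4 - 2*x^3 - 3*x^2) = x^2*(x^3 - 2*x^2 - 3*x) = x^2*(x + 1)*(x^2 - 3*x) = x^2*(x - 3)*(x + 1)*(x)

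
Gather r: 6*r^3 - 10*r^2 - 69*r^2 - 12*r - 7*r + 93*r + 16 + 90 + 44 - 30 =6*r^3 - 79*r^2 + 74*r + 120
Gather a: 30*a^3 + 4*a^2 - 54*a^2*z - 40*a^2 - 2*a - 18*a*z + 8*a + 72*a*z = 30*a^3 + a^2*(-54*z - 36) + a*(54*z + 6)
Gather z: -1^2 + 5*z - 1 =5*z - 2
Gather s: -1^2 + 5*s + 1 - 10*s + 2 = 2 - 5*s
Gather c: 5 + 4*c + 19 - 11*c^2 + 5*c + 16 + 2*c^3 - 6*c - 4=2*c^3 - 11*c^2 + 3*c + 36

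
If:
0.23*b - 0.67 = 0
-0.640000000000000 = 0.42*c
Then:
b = 2.91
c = -1.52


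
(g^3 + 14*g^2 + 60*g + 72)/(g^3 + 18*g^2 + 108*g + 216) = (g + 2)/(g + 6)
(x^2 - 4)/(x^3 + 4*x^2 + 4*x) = (x - 2)/(x*(x + 2))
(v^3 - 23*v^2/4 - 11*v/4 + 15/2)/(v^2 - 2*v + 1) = (4*v^2 - 19*v - 30)/(4*(v - 1))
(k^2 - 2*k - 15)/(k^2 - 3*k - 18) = (k - 5)/(k - 6)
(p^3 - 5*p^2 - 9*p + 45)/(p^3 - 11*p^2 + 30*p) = (p^2 - 9)/(p*(p - 6))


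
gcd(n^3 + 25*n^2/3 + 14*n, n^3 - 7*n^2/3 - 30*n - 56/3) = 1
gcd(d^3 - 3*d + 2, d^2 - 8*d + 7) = d - 1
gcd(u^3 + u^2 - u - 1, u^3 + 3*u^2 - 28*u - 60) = 1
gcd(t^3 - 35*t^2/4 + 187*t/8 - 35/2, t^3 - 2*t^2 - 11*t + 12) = t - 4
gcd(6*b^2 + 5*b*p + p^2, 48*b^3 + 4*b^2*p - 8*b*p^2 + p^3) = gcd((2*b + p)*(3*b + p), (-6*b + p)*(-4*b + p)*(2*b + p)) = 2*b + p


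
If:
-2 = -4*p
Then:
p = 1/2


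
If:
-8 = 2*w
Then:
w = -4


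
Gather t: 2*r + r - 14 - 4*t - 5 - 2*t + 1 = 3*r - 6*t - 18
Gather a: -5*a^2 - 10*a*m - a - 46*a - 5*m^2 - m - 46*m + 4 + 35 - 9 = -5*a^2 + a*(-10*m - 47) - 5*m^2 - 47*m + 30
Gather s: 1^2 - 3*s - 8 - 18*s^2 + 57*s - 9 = -18*s^2 + 54*s - 16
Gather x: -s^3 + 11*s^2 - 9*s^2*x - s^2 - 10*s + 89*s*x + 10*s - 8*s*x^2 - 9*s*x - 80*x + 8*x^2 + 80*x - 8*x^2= -s^3 + 10*s^2 - 8*s*x^2 + x*(-9*s^2 + 80*s)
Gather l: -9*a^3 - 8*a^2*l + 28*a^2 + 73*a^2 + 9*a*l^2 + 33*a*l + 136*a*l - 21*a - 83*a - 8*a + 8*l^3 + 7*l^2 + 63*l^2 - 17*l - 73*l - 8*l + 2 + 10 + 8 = -9*a^3 + 101*a^2 - 112*a + 8*l^3 + l^2*(9*a + 70) + l*(-8*a^2 + 169*a - 98) + 20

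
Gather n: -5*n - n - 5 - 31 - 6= -6*n - 42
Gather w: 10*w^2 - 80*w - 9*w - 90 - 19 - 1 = 10*w^2 - 89*w - 110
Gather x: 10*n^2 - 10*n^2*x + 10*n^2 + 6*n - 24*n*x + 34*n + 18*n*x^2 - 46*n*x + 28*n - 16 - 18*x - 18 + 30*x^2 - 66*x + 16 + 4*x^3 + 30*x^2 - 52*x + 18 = 20*n^2 + 68*n + 4*x^3 + x^2*(18*n + 60) + x*(-10*n^2 - 70*n - 136)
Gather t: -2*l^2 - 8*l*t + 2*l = -2*l^2 - 8*l*t + 2*l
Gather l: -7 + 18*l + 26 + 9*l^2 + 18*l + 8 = 9*l^2 + 36*l + 27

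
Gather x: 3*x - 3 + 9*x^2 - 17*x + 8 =9*x^2 - 14*x + 5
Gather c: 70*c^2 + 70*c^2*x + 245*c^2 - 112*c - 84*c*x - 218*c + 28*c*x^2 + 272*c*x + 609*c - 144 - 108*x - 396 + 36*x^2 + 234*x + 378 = c^2*(70*x + 315) + c*(28*x^2 + 188*x + 279) + 36*x^2 + 126*x - 162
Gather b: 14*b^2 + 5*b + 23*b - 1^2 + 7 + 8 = 14*b^2 + 28*b + 14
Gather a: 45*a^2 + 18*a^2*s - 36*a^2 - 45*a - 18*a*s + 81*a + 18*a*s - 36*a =a^2*(18*s + 9)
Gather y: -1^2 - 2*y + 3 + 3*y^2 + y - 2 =3*y^2 - y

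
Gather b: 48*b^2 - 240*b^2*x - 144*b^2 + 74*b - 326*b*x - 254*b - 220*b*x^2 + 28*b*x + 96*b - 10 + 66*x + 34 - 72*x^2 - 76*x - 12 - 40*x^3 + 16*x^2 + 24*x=b^2*(-240*x - 96) + b*(-220*x^2 - 298*x - 84) - 40*x^3 - 56*x^2 + 14*x + 12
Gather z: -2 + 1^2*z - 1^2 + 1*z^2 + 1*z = z^2 + 2*z - 3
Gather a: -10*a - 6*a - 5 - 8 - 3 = -16*a - 16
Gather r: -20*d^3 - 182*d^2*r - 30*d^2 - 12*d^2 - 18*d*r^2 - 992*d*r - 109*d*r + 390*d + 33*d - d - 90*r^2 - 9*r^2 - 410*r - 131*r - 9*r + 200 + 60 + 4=-20*d^3 - 42*d^2 + 422*d + r^2*(-18*d - 99) + r*(-182*d^2 - 1101*d - 550) + 264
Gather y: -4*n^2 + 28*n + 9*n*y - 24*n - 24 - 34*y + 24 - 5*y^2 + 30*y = -4*n^2 + 4*n - 5*y^2 + y*(9*n - 4)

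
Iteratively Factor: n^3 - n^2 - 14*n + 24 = (n - 2)*(n^2 + n - 12) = (n - 2)*(n + 4)*(n - 3)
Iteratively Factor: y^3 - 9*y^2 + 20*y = (y - 4)*(y^2 - 5*y) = y*(y - 4)*(y - 5)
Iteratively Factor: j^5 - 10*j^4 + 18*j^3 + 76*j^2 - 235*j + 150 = (j - 5)*(j^4 - 5*j^3 - 7*j^2 + 41*j - 30) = (j - 5)^2*(j^3 - 7*j + 6) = (j - 5)^2*(j + 3)*(j^2 - 3*j + 2) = (j - 5)^2*(j - 2)*(j + 3)*(j - 1)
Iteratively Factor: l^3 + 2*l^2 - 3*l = (l - 1)*(l^2 + 3*l) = (l - 1)*(l + 3)*(l)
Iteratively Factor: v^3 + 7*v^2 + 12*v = (v)*(v^2 + 7*v + 12) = v*(v + 3)*(v + 4)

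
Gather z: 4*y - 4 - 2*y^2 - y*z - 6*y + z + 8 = -2*y^2 - 2*y + z*(1 - y) + 4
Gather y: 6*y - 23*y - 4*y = -21*y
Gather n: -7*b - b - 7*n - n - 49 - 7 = -8*b - 8*n - 56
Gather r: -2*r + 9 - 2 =7 - 2*r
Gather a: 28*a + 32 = 28*a + 32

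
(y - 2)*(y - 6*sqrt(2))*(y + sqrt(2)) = y^3 - 5*sqrt(2)*y^2 - 2*y^2 - 12*y + 10*sqrt(2)*y + 24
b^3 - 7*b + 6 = (b - 2)*(b - 1)*(b + 3)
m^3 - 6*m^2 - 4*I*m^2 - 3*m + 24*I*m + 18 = (m - 6)*(m - 3*I)*(m - I)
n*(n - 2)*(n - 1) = n^3 - 3*n^2 + 2*n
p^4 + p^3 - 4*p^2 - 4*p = p*(p - 2)*(p + 1)*(p + 2)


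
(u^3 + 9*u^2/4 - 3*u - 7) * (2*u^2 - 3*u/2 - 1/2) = 2*u^5 + 3*u^4 - 79*u^3/8 - 85*u^2/8 + 12*u + 7/2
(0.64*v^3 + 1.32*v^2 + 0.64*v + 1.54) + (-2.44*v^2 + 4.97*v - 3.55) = 0.64*v^3 - 1.12*v^2 + 5.61*v - 2.01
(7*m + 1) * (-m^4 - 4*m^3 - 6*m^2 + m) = -7*m^5 - 29*m^4 - 46*m^3 + m^2 + m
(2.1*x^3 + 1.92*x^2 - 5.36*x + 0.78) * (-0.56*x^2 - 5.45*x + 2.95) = -1.176*x^5 - 12.5202*x^4 - 1.2674*x^3 + 34.4392*x^2 - 20.063*x + 2.301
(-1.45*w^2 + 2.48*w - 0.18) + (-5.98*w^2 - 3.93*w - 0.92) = -7.43*w^2 - 1.45*w - 1.1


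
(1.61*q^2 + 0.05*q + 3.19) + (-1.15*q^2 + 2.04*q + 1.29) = 0.46*q^2 + 2.09*q + 4.48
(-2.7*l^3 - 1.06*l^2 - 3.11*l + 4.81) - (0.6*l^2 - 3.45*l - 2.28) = -2.7*l^3 - 1.66*l^2 + 0.34*l + 7.09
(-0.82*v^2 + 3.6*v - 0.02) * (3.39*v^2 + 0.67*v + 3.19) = -2.7798*v^4 + 11.6546*v^3 - 0.271599999999999*v^2 + 11.4706*v - 0.0638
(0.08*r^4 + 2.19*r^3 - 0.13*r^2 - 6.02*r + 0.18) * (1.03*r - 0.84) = 0.0824*r^5 + 2.1885*r^4 - 1.9735*r^3 - 6.0914*r^2 + 5.2422*r - 0.1512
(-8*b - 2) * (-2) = 16*b + 4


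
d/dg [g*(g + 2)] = 2*g + 2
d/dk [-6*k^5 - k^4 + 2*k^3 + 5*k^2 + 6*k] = -30*k^4 - 4*k^3 + 6*k^2 + 10*k + 6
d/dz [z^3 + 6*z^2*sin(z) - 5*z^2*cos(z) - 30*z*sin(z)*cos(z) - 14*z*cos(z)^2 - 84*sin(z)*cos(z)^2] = 5*z^2*sin(z) + 6*z^2*cos(z) + 3*z^2 + 12*z*sin(z) + 14*z*sin(2*z) - 10*z*cos(z) - 30*z*cos(2*z) - 15*sin(2*z) - 21*cos(z) - 7*cos(2*z) - 63*cos(3*z) - 7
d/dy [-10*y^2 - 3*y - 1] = -20*y - 3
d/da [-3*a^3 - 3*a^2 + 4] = 3*a*(-3*a - 2)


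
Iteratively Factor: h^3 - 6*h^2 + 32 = (h + 2)*(h^2 - 8*h + 16) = (h - 4)*(h + 2)*(h - 4)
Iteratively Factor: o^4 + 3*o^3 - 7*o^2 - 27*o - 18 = (o - 3)*(o^3 + 6*o^2 + 11*o + 6) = (o - 3)*(o + 2)*(o^2 + 4*o + 3) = (o - 3)*(o + 1)*(o + 2)*(o + 3)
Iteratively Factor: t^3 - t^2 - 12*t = (t - 4)*(t^2 + 3*t) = t*(t - 4)*(t + 3)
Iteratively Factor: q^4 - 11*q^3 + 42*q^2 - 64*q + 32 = (q - 2)*(q^3 - 9*q^2 + 24*q - 16) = (q - 4)*(q - 2)*(q^2 - 5*q + 4) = (q - 4)*(q - 2)*(q - 1)*(q - 4)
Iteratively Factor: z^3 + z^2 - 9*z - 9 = (z - 3)*(z^2 + 4*z + 3) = (z - 3)*(z + 1)*(z + 3)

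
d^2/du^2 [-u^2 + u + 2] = -2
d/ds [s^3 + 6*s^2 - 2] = 3*s*(s + 4)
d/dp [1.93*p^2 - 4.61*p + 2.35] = 3.86*p - 4.61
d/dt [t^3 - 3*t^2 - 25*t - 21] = 3*t^2 - 6*t - 25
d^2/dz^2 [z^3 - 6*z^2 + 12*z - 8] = 6*z - 12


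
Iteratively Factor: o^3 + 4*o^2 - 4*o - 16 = (o + 2)*(o^2 + 2*o - 8) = (o + 2)*(o + 4)*(o - 2)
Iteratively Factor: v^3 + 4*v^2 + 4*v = (v)*(v^2 + 4*v + 4) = v*(v + 2)*(v + 2)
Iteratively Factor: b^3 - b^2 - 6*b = (b + 2)*(b^2 - 3*b) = (b - 3)*(b + 2)*(b)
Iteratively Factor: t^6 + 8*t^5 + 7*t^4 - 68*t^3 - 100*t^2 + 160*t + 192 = (t - 2)*(t^5 + 10*t^4 + 27*t^3 - 14*t^2 - 128*t - 96) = (t - 2)^2*(t^4 + 12*t^3 + 51*t^2 + 88*t + 48) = (t - 2)^2*(t + 3)*(t^3 + 9*t^2 + 24*t + 16) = (t - 2)^2*(t + 3)*(t + 4)*(t^2 + 5*t + 4) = (t - 2)^2*(t + 1)*(t + 3)*(t + 4)*(t + 4)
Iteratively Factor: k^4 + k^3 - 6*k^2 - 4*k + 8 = (k + 2)*(k^3 - k^2 - 4*k + 4) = (k - 2)*(k + 2)*(k^2 + k - 2) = (k - 2)*(k + 2)^2*(k - 1)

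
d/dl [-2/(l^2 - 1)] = 4*l/(l^2 - 1)^2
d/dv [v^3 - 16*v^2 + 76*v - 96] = 3*v^2 - 32*v + 76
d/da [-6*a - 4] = -6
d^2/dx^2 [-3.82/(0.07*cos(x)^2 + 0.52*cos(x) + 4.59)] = (0.074872*(1 - cos(x)^2)^2 + 0.417144*cos(x)^3 - 3.8391*cos(x)^2 - 9.951864*cos(x) + 0.314004)/(0.07*cos(x)^2 + 0.52*cos(x) + 4.59)^3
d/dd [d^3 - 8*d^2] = d*(3*d - 16)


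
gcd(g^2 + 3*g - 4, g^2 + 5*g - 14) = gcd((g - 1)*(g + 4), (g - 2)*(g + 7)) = 1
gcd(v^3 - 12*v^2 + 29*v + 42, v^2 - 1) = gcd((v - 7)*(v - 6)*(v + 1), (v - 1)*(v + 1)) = v + 1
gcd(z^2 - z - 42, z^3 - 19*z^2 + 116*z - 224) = z - 7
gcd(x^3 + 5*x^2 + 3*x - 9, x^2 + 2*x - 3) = x^2 + 2*x - 3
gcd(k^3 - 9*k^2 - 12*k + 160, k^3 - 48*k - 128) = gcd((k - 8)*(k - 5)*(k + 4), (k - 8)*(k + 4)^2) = k^2 - 4*k - 32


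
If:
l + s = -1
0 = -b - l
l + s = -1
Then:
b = s + 1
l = -s - 1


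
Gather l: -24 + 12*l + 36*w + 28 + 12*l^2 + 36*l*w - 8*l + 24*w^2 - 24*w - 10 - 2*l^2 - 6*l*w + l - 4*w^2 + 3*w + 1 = 10*l^2 + l*(30*w + 5) + 20*w^2 + 15*w - 5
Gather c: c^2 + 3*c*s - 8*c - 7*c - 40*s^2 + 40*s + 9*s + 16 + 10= c^2 + c*(3*s - 15) - 40*s^2 + 49*s + 26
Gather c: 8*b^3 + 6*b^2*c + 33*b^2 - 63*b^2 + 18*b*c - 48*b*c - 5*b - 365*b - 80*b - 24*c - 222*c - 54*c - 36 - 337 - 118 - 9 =8*b^3 - 30*b^2 - 450*b + c*(6*b^2 - 30*b - 300) - 500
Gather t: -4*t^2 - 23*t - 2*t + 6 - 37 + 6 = -4*t^2 - 25*t - 25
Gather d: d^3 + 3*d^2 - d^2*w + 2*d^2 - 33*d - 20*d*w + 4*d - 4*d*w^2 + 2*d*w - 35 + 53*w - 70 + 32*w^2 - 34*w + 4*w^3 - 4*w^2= d^3 + d^2*(5 - w) + d*(-4*w^2 - 18*w - 29) + 4*w^3 + 28*w^2 + 19*w - 105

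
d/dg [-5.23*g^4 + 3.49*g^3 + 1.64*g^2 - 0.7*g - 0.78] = -20.92*g^3 + 10.47*g^2 + 3.28*g - 0.7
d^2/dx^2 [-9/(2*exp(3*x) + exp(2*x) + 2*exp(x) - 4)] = 18*(-4*(3*exp(2*x) + exp(x) + 1)^2*exp(x) + (9*exp(2*x) + 2*exp(x) + 1)*(2*exp(3*x) + exp(2*x) + 2*exp(x) - 4))*exp(x)/(2*exp(3*x) + exp(2*x) + 2*exp(x) - 4)^3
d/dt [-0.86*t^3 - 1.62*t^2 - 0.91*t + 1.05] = -2.58*t^2 - 3.24*t - 0.91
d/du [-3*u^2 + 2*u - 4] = 2 - 6*u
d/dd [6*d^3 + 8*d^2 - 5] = 2*d*(9*d + 8)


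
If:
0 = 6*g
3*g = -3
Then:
No Solution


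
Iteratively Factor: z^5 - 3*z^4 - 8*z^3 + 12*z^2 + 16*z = (z + 1)*(z^4 - 4*z^3 - 4*z^2 + 16*z) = z*(z + 1)*(z^3 - 4*z^2 - 4*z + 16) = z*(z - 2)*(z + 1)*(z^2 - 2*z - 8) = z*(z - 4)*(z - 2)*(z + 1)*(z + 2)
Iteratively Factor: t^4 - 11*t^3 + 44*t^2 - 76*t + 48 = (t - 2)*(t^3 - 9*t^2 + 26*t - 24) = (t - 4)*(t - 2)*(t^2 - 5*t + 6) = (t - 4)*(t - 2)^2*(t - 3)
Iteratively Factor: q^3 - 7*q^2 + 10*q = (q - 2)*(q^2 - 5*q) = q*(q - 2)*(q - 5)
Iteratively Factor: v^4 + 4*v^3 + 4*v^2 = (v)*(v^3 + 4*v^2 + 4*v) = v*(v + 2)*(v^2 + 2*v) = v*(v + 2)^2*(v)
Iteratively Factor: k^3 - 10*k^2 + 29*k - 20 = (k - 1)*(k^2 - 9*k + 20) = (k - 4)*(k - 1)*(k - 5)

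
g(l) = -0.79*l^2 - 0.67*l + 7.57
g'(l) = -1.58*l - 0.67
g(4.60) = -12.23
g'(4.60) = -7.94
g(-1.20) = 7.24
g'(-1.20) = 1.23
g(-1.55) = 6.71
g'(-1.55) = 1.78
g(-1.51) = 6.78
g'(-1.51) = 1.72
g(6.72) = -32.61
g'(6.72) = -11.29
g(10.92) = -93.95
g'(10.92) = -17.92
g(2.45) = 1.19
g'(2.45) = -4.54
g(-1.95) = 5.87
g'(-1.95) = 2.41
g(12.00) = -114.23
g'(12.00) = -19.63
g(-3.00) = 2.47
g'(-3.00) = 4.07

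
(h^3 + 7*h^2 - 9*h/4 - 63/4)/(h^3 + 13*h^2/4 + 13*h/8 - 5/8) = 2*(4*h^3 + 28*h^2 - 9*h - 63)/(8*h^3 + 26*h^2 + 13*h - 5)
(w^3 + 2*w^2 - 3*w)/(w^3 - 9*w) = (w - 1)/(w - 3)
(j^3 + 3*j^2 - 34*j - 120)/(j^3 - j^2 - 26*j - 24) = (j + 5)/(j + 1)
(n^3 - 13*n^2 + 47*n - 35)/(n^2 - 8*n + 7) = n - 5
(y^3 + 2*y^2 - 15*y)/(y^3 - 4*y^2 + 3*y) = (y + 5)/(y - 1)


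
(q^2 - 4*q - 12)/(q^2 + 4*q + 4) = (q - 6)/(q + 2)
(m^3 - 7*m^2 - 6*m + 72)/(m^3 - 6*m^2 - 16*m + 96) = (m + 3)/(m + 4)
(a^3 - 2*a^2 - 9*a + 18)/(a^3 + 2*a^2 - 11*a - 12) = (a^2 + a - 6)/(a^2 + 5*a + 4)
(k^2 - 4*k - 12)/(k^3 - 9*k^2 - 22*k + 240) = (k + 2)/(k^2 - 3*k - 40)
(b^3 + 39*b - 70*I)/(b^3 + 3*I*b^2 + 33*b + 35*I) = (b - 2*I)/(b + I)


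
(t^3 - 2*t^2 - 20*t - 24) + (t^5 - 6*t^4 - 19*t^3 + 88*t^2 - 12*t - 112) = t^5 - 6*t^4 - 18*t^3 + 86*t^2 - 32*t - 136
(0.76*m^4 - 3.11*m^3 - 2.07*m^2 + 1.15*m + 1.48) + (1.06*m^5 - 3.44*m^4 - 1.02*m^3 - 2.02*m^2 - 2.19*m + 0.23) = 1.06*m^5 - 2.68*m^4 - 4.13*m^3 - 4.09*m^2 - 1.04*m + 1.71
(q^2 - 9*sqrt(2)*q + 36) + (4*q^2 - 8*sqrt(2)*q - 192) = 5*q^2 - 17*sqrt(2)*q - 156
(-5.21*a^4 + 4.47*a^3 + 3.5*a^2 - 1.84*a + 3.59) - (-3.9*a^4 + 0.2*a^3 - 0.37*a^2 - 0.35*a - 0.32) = -1.31*a^4 + 4.27*a^3 + 3.87*a^2 - 1.49*a + 3.91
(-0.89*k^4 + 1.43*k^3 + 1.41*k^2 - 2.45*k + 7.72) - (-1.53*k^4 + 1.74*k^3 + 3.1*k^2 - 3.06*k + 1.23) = 0.64*k^4 - 0.31*k^3 - 1.69*k^2 + 0.61*k + 6.49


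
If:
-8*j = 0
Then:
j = 0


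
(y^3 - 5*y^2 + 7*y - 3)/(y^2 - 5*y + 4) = (y^2 - 4*y + 3)/(y - 4)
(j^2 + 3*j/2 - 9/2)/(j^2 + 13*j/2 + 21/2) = (2*j - 3)/(2*j + 7)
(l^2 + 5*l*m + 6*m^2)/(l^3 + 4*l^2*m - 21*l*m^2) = (l^2 + 5*l*m + 6*m^2)/(l*(l^2 + 4*l*m - 21*m^2))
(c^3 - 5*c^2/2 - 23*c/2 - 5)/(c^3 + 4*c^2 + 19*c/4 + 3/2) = 2*(c - 5)/(2*c + 3)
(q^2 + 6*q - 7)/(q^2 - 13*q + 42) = (q^2 + 6*q - 7)/(q^2 - 13*q + 42)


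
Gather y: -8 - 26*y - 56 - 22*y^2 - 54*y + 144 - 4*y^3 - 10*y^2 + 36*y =-4*y^3 - 32*y^2 - 44*y + 80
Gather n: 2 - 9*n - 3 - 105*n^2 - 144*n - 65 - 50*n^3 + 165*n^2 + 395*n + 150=-50*n^3 + 60*n^2 + 242*n + 84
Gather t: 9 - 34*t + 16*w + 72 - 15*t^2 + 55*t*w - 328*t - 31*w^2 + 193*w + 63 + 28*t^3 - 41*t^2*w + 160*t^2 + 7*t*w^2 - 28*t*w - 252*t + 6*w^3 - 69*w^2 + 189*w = 28*t^3 + t^2*(145 - 41*w) + t*(7*w^2 + 27*w - 614) + 6*w^3 - 100*w^2 + 398*w + 144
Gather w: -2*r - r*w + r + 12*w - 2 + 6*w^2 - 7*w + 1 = -r + 6*w^2 + w*(5 - r) - 1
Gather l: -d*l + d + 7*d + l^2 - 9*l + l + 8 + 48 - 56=8*d + l^2 + l*(-d - 8)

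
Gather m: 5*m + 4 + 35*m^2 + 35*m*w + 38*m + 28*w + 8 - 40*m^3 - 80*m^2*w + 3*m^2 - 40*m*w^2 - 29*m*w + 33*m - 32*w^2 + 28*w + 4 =-40*m^3 + m^2*(38 - 80*w) + m*(-40*w^2 + 6*w + 76) - 32*w^2 + 56*w + 16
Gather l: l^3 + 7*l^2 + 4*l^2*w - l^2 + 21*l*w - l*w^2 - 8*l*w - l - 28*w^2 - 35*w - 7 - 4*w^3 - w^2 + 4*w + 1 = l^3 + l^2*(4*w + 6) + l*(-w^2 + 13*w - 1) - 4*w^3 - 29*w^2 - 31*w - 6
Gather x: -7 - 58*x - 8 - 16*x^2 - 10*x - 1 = -16*x^2 - 68*x - 16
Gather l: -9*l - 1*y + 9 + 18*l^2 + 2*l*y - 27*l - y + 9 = 18*l^2 + l*(2*y - 36) - 2*y + 18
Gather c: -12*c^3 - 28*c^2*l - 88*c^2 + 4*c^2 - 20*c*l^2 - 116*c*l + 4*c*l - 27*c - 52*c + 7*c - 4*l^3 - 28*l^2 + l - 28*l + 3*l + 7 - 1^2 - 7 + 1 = -12*c^3 + c^2*(-28*l - 84) + c*(-20*l^2 - 112*l - 72) - 4*l^3 - 28*l^2 - 24*l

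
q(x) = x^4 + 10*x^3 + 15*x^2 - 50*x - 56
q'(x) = 4*x^3 + 30*x^2 + 30*x - 50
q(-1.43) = 21.11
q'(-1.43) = -43.25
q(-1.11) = 5.82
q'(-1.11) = -51.81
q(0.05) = -58.46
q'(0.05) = -48.42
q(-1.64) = 29.47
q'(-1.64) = -36.16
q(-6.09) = -78.32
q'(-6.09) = -23.52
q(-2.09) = 41.81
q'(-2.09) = -18.17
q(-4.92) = -51.91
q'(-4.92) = 52.21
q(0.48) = -75.38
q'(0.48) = -28.25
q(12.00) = 39520.00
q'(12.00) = 11542.00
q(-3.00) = 40.00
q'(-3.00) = 22.00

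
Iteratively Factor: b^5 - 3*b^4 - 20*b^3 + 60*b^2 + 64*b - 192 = (b + 4)*(b^4 - 7*b^3 + 8*b^2 + 28*b - 48) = (b - 3)*(b + 4)*(b^3 - 4*b^2 - 4*b + 16) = (b - 4)*(b - 3)*(b + 4)*(b^2 - 4) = (b - 4)*(b - 3)*(b + 2)*(b + 4)*(b - 2)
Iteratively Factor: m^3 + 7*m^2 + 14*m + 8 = (m + 4)*(m^2 + 3*m + 2) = (m + 1)*(m + 4)*(m + 2)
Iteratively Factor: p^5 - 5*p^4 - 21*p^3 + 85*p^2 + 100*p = (p + 1)*(p^4 - 6*p^3 - 15*p^2 + 100*p) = (p + 1)*(p + 4)*(p^3 - 10*p^2 + 25*p) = (p - 5)*(p + 1)*(p + 4)*(p^2 - 5*p) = (p - 5)^2*(p + 1)*(p + 4)*(p)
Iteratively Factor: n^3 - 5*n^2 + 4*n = (n)*(n^2 - 5*n + 4) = n*(n - 4)*(n - 1)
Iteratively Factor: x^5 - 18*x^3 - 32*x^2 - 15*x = (x)*(x^4 - 18*x^2 - 32*x - 15) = x*(x + 1)*(x^3 - x^2 - 17*x - 15) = x*(x + 1)^2*(x^2 - 2*x - 15) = x*(x - 5)*(x + 1)^2*(x + 3)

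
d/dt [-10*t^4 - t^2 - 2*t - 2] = -40*t^3 - 2*t - 2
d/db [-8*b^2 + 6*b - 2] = 6 - 16*b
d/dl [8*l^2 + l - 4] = 16*l + 1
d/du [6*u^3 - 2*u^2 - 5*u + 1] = 18*u^2 - 4*u - 5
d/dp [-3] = 0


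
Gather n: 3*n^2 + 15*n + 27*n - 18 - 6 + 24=3*n^2 + 42*n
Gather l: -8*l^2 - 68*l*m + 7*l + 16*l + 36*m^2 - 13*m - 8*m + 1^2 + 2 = -8*l^2 + l*(23 - 68*m) + 36*m^2 - 21*m + 3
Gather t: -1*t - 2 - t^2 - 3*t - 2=-t^2 - 4*t - 4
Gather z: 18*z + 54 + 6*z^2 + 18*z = 6*z^2 + 36*z + 54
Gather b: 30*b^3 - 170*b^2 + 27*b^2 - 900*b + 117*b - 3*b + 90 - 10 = 30*b^3 - 143*b^2 - 786*b + 80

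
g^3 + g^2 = g^2*(g + 1)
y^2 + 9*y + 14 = (y + 2)*(y + 7)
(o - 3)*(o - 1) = o^2 - 4*o + 3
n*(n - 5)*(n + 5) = n^3 - 25*n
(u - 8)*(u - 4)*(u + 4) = u^3 - 8*u^2 - 16*u + 128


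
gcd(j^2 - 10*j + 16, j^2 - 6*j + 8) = j - 2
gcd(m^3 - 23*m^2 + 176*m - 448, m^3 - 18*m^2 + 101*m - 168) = m^2 - 15*m + 56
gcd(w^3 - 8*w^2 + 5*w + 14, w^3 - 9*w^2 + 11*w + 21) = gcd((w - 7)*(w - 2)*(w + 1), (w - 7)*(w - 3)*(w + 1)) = w^2 - 6*w - 7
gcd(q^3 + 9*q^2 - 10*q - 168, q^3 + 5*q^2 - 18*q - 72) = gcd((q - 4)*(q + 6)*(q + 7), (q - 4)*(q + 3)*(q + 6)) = q^2 + 2*q - 24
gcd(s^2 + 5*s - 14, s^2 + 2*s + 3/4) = 1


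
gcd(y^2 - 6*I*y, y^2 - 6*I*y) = y^2 - 6*I*y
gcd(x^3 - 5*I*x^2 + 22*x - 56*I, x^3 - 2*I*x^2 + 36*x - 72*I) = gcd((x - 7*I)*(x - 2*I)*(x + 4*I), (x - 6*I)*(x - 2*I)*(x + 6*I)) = x - 2*I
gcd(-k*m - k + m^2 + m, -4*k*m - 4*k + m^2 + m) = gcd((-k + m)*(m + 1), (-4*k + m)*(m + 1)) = m + 1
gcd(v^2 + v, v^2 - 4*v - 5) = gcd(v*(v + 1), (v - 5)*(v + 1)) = v + 1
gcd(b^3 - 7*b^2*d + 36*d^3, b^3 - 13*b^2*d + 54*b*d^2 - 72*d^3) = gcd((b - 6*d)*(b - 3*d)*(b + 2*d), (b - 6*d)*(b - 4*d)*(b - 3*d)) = b^2 - 9*b*d + 18*d^2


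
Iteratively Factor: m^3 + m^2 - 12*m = (m)*(m^2 + m - 12) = m*(m + 4)*(m - 3)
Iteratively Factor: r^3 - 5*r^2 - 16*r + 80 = (r - 5)*(r^2 - 16) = (r - 5)*(r + 4)*(r - 4)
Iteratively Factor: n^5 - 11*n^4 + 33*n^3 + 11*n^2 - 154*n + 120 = (n - 4)*(n^4 - 7*n^3 + 5*n^2 + 31*n - 30) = (n - 5)*(n - 4)*(n^3 - 2*n^2 - 5*n + 6) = (n - 5)*(n - 4)*(n - 3)*(n^2 + n - 2) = (n - 5)*(n - 4)*(n - 3)*(n + 2)*(n - 1)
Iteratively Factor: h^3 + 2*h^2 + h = (h)*(h^2 + 2*h + 1) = h*(h + 1)*(h + 1)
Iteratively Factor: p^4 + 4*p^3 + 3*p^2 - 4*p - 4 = (p + 1)*(p^3 + 3*p^2 - 4) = (p + 1)*(p + 2)*(p^2 + p - 2) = (p - 1)*(p + 1)*(p + 2)*(p + 2)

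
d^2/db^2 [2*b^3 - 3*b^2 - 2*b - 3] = 12*b - 6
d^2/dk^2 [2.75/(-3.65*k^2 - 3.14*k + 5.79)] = (73.27375*k^2 + 63.0355*k - 2.75*(7.3*k + 3.14)*(14.6*k + 6.28) - 116.23425)/(3.65*k^2 + 3.14*k - 5.79)^3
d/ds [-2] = 0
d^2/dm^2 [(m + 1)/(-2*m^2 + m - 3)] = 2*(-(m + 1)*(4*m - 1)^2 + (6*m + 1)*(2*m^2 - m + 3))/(2*m^2 - m + 3)^3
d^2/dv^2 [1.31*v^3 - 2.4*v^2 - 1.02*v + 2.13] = 7.86*v - 4.8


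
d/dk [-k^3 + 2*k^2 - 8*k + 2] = -3*k^2 + 4*k - 8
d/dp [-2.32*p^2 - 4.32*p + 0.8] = -4.64*p - 4.32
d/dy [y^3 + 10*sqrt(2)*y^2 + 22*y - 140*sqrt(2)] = 3*y^2 + 20*sqrt(2)*y + 22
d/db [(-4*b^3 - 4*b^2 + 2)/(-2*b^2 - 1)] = 4*b*(2*b^3 + 3*b + 4)/(4*b^4 + 4*b^2 + 1)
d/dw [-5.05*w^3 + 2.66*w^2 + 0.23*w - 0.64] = -15.15*w^2 + 5.32*w + 0.23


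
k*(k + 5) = k^2 + 5*k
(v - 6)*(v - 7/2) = v^2 - 19*v/2 + 21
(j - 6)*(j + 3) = j^2 - 3*j - 18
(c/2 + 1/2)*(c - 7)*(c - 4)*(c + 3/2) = c^4/2 - 17*c^3/4 + c^2 + 107*c/4 + 21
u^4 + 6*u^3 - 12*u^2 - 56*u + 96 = (u - 2)^2*(u + 4)*(u + 6)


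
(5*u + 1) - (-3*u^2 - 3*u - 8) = 3*u^2 + 8*u + 9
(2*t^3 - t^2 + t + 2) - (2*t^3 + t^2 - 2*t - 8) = -2*t^2 + 3*t + 10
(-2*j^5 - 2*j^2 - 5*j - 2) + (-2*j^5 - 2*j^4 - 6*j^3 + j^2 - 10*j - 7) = -4*j^5 - 2*j^4 - 6*j^3 - j^2 - 15*j - 9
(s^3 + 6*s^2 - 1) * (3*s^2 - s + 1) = 3*s^5 + 17*s^4 - 5*s^3 + 3*s^2 + s - 1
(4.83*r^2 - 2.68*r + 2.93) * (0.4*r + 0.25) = 1.932*r^3 + 0.1355*r^2 + 0.502*r + 0.7325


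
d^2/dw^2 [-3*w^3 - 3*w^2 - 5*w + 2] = -18*w - 6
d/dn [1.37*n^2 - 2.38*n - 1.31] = 2.74*n - 2.38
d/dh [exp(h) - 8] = exp(h)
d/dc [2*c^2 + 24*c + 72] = 4*c + 24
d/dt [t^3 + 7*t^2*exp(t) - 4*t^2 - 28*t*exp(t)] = 7*t^2*exp(t) + 3*t^2 - 14*t*exp(t) - 8*t - 28*exp(t)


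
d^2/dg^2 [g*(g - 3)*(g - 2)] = 6*g - 10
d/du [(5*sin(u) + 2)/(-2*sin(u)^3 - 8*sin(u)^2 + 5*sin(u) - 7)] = (20*sin(u)^3 + 52*sin(u)^2 + 32*sin(u) - 45)*cos(u)/(2*sin(u)^3 + 8*sin(u)^2 - 5*sin(u) + 7)^2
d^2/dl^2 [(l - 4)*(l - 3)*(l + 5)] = 6*l - 4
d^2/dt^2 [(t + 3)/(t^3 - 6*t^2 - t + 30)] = 2*((t + 3)*(-3*t^2 + 12*t + 1)^2 + (-3*t^2 + 12*t - 3*(t - 2)*(t + 3) + 1)*(t^3 - 6*t^2 - t + 30))/(t^3 - 6*t^2 - t + 30)^3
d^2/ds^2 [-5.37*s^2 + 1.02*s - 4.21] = -10.7400000000000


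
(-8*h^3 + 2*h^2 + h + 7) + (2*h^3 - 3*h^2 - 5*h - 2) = -6*h^3 - h^2 - 4*h + 5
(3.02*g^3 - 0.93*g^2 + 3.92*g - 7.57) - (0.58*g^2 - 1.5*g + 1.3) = 3.02*g^3 - 1.51*g^2 + 5.42*g - 8.87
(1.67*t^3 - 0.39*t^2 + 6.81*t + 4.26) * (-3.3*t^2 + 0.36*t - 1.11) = -5.511*t^5 + 1.8882*t^4 - 24.4671*t^3 - 11.1735*t^2 - 6.0255*t - 4.7286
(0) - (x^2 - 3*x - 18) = -x^2 + 3*x + 18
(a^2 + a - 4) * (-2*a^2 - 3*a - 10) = -2*a^4 - 5*a^3 - 5*a^2 + 2*a + 40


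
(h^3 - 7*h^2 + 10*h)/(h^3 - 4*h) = (h - 5)/(h + 2)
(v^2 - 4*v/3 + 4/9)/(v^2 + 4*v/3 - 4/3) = (v - 2/3)/(v + 2)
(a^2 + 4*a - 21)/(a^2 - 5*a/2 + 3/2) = 2*(a^2 + 4*a - 21)/(2*a^2 - 5*a + 3)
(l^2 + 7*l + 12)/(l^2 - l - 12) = (l + 4)/(l - 4)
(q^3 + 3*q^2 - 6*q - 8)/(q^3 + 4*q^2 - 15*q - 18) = (q^2 + 2*q - 8)/(q^2 + 3*q - 18)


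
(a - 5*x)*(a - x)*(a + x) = a^3 - 5*a^2*x - a*x^2 + 5*x^3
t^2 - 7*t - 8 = (t - 8)*(t + 1)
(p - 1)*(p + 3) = p^2 + 2*p - 3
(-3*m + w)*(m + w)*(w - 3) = -3*m^2*w + 9*m^2 - 2*m*w^2 + 6*m*w + w^3 - 3*w^2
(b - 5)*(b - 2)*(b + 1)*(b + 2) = b^4 - 4*b^3 - 9*b^2 + 16*b + 20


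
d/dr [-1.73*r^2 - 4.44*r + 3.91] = -3.46*r - 4.44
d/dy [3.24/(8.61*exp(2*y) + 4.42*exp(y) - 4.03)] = (-55.7928*exp(y) - 14.3208)*exp(y)/(8.61*exp(2*y) + 4.42*exp(y) - 4.03)^2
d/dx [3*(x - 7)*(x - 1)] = 6*x - 24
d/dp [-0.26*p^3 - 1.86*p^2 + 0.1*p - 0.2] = -0.78*p^2 - 3.72*p + 0.1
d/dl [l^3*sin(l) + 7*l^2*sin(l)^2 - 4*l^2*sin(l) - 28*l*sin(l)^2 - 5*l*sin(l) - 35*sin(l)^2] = l^3*cos(l) + 3*l^2*sin(l) + 7*l^2*sin(2*l) - 4*l^2*cos(l) + 14*l*sin(l)^2 - 8*l*sin(l) - 28*l*sin(2*l) - 5*l*cos(l) - 28*sin(l)^2 - 5*sin(l) - 35*sin(2*l)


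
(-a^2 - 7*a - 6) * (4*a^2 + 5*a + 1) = -4*a^4 - 33*a^3 - 60*a^2 - 37*a - 6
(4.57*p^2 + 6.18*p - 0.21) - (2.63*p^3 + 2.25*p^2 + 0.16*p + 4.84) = -2.63*p^3 + 2.32*p^2 + 6.02*p - 5.05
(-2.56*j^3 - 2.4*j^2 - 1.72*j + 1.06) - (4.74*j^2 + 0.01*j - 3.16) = -2.56*j^3 - 7.14*j^2 - 1.73*j + 4.22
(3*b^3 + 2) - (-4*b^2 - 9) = 3*b^3 + 4*b^2 + 11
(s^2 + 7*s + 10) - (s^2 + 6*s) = s + 10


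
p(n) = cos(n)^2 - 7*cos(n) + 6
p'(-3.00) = -1.27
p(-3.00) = 13.91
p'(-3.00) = -1.27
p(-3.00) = 13.91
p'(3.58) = -3.74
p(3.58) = 13.16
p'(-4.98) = 6.24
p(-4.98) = 4.22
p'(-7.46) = -5.75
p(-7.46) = 3.46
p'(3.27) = -1.15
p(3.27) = 13.93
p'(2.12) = 6.86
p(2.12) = 9.93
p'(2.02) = 7.09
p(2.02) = 9.23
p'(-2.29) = -6.26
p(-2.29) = 11.05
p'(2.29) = 6.26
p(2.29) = 11.05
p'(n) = -2*sin(n)*cos(n) + 7*sin(n)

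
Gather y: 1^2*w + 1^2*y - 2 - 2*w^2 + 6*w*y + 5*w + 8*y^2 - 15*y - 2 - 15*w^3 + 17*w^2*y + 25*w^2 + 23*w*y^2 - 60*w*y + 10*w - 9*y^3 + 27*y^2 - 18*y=-15*w^3 + 23*w^2 + 16*w - 9*y^3 + y^2*(23*w + 35) + y*(17*w^2 - 54*w - 32) - 4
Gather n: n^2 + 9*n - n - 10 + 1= n^2 + 8*n - 9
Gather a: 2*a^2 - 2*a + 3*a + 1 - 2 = 2*a^2 + a - 1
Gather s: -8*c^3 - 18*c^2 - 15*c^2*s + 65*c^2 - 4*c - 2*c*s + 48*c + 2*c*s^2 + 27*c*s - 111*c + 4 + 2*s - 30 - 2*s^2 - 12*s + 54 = -8*c^3 + 47*c^2 - 67*c + s^2*(2*c - 2) + s*(-15*c^2 + 25*c - 10) + 28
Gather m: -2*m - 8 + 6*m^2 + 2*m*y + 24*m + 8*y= 6*m^2 + m*(2*y + 22) + 8*y - 8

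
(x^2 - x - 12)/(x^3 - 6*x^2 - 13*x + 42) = (x - 4)/(x^2 - 9*x + 14)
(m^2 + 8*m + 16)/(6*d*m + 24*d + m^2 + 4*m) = (m + 4)/(6*d + m)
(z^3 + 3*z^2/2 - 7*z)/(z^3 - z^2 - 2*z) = (z + 7/2)/(z + 1)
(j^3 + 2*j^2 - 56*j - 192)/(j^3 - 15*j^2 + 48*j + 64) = (j^2 + 10*j + 24)/(j^2 - 7*j - 8)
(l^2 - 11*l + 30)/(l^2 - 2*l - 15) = (l - 6)/(l + 3)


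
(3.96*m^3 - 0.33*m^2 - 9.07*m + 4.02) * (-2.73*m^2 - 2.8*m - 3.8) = -10.8108*m^5 - 10.1871*m^4 + 10.6371*m^3 + 15.6754*m^2 + 23.21*m - 15.276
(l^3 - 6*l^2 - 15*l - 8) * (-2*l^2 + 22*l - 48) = -2*l^5 + 34*l^4 - 150*l^3 - 26*l^2 + 544*l + 384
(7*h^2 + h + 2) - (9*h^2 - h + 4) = -2*h^2 + 2*h - 2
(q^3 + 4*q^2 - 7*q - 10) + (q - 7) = q^3 + 4*q^2 - 6*q - 17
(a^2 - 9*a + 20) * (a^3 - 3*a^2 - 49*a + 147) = a^5 - 12*a^4 - 2*a^3 + 528*a^2 - 2303*a + 2940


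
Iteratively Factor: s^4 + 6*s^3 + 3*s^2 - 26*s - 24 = (s + 3)*(s^3 + 3*s^2 - 6*s - 8) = (s + 1)*(s + 3)*(s^2 + 2*s - 8) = (s + 1)*(s + 3)*(s + 4)*(s - 2)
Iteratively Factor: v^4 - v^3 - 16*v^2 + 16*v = (v)*(v^3 - v^2 - 16*v + 16) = v*(v + 4)*(v^2 - 5*v + 4) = v*(v - 4)*(v + 4)*(v - 1)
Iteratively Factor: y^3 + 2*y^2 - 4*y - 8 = (y + 2)*(y^2 - 4) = (y - 2)*(y + 2)*(y + 2)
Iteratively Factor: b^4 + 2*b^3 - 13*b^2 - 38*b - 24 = (b + 1)*(b^3 + b^2 - 14*b - 24) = (b - 4)*(b + 1)*(b^2 + 5*b + 6) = (b - 4)*(b + 1)*(b + 3)*(b + 2)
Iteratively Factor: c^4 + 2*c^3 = (c + 2)*(c^3) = c*(c + 2)*(c^2) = c^2*(c + 2)*(c)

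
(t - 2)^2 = t^2 - 4*t + 4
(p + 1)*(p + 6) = p^2 + 7*p + 6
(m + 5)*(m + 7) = m^2 + 12*m + 35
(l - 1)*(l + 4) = l^2 + 3*l - 4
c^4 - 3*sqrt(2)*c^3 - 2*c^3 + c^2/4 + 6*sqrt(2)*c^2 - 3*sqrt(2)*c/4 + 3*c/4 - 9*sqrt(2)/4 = (c - 3/2)*(c - 1)*(c + 1/2)*(c - 3*sqrt(2))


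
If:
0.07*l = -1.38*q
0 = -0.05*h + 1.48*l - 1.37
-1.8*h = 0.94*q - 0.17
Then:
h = 0.12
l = 0.93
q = -0.05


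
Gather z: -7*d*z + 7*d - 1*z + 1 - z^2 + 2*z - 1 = 7*d - z^2 + z*(1 - 7*d)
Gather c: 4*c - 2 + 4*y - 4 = 4*c + 4*y - 6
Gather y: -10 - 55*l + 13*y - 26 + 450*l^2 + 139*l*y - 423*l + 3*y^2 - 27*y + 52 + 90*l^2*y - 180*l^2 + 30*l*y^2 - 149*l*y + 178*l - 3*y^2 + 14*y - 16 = 270*l^2 + 30*l*y^2 - 300*l + y*(90*l^2 - 10*l)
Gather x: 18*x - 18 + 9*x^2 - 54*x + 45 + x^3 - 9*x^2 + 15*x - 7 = x^3 - 21*x + 20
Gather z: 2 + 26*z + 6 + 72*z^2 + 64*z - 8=72*z^2 + 90*z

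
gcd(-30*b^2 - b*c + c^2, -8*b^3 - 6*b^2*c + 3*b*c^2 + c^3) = 1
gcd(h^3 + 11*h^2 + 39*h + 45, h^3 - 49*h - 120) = h^2 + 8*h + 15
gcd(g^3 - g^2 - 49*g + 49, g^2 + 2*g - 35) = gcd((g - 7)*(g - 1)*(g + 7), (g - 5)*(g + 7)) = g + 7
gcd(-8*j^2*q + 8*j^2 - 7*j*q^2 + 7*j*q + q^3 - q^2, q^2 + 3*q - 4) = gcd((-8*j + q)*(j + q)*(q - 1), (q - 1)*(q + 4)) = q - 1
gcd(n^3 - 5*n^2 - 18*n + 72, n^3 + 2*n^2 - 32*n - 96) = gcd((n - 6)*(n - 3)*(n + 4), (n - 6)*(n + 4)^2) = n^2 - 2*n - 24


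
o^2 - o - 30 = (o - 6)*(o + 5)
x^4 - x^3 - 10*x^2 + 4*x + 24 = (x - 3)*(x - 2)*(x + 2)^2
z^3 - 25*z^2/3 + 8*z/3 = z*(z - 8)*(z - 1/3)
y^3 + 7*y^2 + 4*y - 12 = (y - 1)*(y + 2)*(y + 6)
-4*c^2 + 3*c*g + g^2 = (-c + g)*(4*c + g)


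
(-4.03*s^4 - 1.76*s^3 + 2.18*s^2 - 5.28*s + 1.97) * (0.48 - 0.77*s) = 3.1031*s^5 - 0.5792*s^4 - 2.5234*s^3 + 5.112*s^2 - 4.0513*s + 0.9456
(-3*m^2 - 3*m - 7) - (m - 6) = -3*m^2 - 4*m - 1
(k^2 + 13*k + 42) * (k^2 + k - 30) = k^4 + 14*k^3 + 25*k^2 - 348*k - 1260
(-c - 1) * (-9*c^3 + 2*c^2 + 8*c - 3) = 9*c^4 + 7*c^3 - 10*c^2 - 5*c + 3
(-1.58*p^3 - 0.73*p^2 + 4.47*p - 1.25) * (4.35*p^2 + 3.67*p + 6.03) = -6.873*p^5 - 8.9741*p^4 + 7.238*p^3 + 6.5655*p^2 + 22.3666*p - 7.5375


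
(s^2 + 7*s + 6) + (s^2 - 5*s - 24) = 2*s^2 + 2*s - 18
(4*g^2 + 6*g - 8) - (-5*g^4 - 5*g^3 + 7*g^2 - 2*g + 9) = 5*g^4 + 5*g^3 - 3*g^2 + 8*g - 17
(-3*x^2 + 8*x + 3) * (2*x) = -6*x^3 + 16*x^2 + 6*x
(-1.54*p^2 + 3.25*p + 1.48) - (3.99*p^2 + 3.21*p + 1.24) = -5.53*p^2 + 0.04*p + 0.24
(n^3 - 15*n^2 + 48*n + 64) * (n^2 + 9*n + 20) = n^5 - 6*n^4 - 67*n^3 + 196*n^2 + 1536*n + 1280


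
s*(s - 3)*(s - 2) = s^3 - 5*s^2 + 6*s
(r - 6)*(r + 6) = r^2 - 36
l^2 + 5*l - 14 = (l - 2)*(l + 7)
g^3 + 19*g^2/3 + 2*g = g*(g + 1/3)*(g + 6)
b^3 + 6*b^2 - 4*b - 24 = (b - 2)*(b + 2)*(b + 6)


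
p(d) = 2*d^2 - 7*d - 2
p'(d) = 4*d - 7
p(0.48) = -4.90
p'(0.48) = -5.08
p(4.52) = 7.22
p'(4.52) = 11.08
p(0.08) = -2.55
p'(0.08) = -6.68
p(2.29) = -7.54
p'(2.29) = 2.16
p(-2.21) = 23.24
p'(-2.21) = -15.84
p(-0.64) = 3.30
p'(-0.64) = -9.56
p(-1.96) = 19.40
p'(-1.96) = -14.84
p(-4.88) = 79.79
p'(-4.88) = -26.52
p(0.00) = -2.00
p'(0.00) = -7.00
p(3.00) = -5.00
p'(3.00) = 5.00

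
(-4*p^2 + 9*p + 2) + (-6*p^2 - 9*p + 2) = 4 - 10*p^2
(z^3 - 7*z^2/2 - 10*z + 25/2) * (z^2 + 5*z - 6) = z^5 + 3*z^4/2 - 67*z^3/2 - 33*z^2/2 + 245*z/2 - 75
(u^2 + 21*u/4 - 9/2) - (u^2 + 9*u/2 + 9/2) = 3*u/4 - 9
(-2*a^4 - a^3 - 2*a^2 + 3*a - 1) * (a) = -2*a^5 - a^4 - 2*a^3 + 3*a^2 - a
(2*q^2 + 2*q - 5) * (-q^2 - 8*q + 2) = -2*q^4 - 18*q^3 - 7*q^2 + 44*q - 10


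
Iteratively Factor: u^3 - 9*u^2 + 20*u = (u)*(u^2 - 9*u + 20) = u*(u - 4)*(u - 5)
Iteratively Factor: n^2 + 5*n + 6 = (n + 3)*(n + 2)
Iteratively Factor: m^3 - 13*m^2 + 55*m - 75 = (m - 3)*(m^2 - 10*m + 25) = (m - 5)*(m - 3)*(m - 5)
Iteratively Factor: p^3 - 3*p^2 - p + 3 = (p + 1)*(p^2 - 4*p + 3) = (p - 3)*(p + 1)*(p - 1)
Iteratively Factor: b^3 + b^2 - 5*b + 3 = (b - 1)*(b^2 + 2*b - 3) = (b - 1)^2*(b + 3)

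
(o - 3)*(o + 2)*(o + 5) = o^3 + 4*o^2 - 11*o - 30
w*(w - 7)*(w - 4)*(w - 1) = w^4 - 12*w^3 + 39*w^2 - 28*w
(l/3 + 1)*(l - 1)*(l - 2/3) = l^3/3 + 4*l^2/9 - 13*l/9 + 2/3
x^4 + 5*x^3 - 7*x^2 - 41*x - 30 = (x - 3)*(x + 1)*(x + 2)*(x + 5)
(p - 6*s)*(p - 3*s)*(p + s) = p^3 - 8*p^2*s + 9*p*s^2 + 18*s^3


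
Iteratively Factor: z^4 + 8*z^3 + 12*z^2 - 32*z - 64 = (z + 2)*(z^3 + 6*z^2 - 32) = (z - 2)*(z + 2)*(z^2 + 8*z + 16) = (z - 2)*(z + 2)*(z + 4)*(z + 4)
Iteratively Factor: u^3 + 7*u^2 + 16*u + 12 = (u + 2)*(u^2 + 5*u + 6) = (u + 2)*(u + 3)*(u + 2)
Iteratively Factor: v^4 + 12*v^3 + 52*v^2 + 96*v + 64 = (v + 2)*(v^3 + 10*v^2 + 32*v + 32) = (v + 2)*(v + 4)*(v^2 + 6*v + 8) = (v + 2)*(v + 4)^2*(v + 2)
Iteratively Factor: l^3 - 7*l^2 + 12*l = (l - 4)*(l^2 - 3*l) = l*(l - 4)*(l - 3)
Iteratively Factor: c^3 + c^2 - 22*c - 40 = (c + 2)*(c^2 - c - 20) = (c + 2)*(c + 4)*(c - 5)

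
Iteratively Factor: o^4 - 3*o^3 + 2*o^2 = (o)*(o^3 - 3*o^2 + 2*o) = o*(o - 1)*(o^2 - 2*o) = o^2*(o - 1)*(o - 2)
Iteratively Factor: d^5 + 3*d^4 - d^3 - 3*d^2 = (d)*(d^4 + 3*d^3 - d^2 - 3*d) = d*(d + 1)*(d^3 + 2*d^2 - 3*d) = d*(d - 1)*(d + 1)*(d^2 + 3*d) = d*(d - 1)*(d + 1)*(d + 3)*(d)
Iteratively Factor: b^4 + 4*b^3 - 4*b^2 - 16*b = (b - 2)*(b^3 + 6*b^2 + 8*b) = (b - 2)*(b + 4)*(b^2 + 2*b) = (b - 2)*(b + 2)*(b + 4)*(b)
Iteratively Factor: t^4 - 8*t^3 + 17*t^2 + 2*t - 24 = (t - 2)*(t^3 - 6*t^2 + 5*t + 12) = (t - 2)*(t + 1)*(t^2 - 7*t + 12) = (t - 4)*(t - 2)*(t + 1)*(t - 3)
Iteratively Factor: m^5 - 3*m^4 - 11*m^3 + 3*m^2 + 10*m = (m)*(m^4 - 3*m^3 - 11*m^2 + 3*m + 10) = m*(m + 2)*(m^3 - 5*m^2 - m + 5) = m*(m - 5)*(m + 2)*(m^2 - 1) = m*(m - 5)*(m + 1)*(m + 2)*(m - 1)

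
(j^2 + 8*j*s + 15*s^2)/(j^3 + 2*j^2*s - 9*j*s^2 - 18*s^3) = (-j - 5*s)/(-j^2 + j*s + 6*s^2)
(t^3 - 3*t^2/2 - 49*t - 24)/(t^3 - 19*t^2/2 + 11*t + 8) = (t + 6)/(t - 2)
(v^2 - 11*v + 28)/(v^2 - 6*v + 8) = (v - 7)/(v - 2)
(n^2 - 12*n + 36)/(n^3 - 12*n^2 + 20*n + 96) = (n - 6)/(n^2 - 6*n - 16)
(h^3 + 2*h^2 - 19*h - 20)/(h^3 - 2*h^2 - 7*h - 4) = (h + 5)/(h + 1)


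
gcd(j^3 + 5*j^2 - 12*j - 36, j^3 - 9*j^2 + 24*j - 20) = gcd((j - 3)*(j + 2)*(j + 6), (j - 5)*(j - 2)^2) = 1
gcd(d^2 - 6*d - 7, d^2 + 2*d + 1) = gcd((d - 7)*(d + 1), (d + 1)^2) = d + 1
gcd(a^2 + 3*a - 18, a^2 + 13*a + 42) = a + 6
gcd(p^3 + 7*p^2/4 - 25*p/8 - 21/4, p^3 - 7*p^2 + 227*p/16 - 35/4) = p - 7/4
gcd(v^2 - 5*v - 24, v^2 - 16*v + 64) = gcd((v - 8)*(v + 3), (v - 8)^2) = v - 8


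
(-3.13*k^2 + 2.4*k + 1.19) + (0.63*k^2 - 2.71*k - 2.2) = -2.5*k^2 - 0.31*k - 1.01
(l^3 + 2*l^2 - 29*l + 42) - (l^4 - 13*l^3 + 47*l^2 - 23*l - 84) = -l^4 + 14*l^3 - 45*l^2 - 6*l + 126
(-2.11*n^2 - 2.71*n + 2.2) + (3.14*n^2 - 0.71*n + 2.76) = 1.03*n^2 - 3.42*n + 4.96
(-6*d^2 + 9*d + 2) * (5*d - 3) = -30*d^3 + 63*d^2 - 17*d - 6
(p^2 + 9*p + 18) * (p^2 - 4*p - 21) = p^4 + 5*p^3 - 39*p^2 - 261*p - 378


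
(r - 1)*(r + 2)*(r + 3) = r^3 + 4*r^2 + r - 6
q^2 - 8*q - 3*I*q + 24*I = (q - 8)*(q - 3*I)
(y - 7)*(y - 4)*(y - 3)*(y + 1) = y^4 - 13*y^3 + 47*y^2 - 23*y - 84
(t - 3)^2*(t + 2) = t^3 - 4*t^2 - 3*t + 18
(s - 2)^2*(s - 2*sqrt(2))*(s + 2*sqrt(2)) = s^4 - 4*s^3 - 4*s^2 + 32*s - 32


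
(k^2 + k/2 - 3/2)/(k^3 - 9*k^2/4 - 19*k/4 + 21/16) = 8*(k - 1)/(8*k^2 - 30*k + 7)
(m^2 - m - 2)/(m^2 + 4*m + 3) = (m - 2)/(m + 3)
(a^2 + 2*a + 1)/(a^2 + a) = (a + 1)/a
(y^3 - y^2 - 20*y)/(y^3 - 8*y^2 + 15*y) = (y + 4)/(y - 3)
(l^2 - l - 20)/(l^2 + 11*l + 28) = (l - 5)/(l + 7)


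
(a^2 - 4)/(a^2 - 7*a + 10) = (a + 2)/(a - 5)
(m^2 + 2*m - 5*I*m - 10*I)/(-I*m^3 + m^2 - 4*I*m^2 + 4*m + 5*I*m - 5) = (I*m^2 + m*(5 + 2*I) + 10)/(m^3 + m^2*(4 + I) + m*(-5 + 4*I) - 5*I)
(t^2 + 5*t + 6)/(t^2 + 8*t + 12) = (t + 3)/(t + 6)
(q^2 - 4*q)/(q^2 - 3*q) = (q - 4)/(q - 3)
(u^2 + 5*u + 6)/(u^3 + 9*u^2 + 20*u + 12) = (u + 3)/(u^2 + 7*u + 6)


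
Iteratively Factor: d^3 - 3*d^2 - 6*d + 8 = (d - 1)*(d^2 - 2*d - 8) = (d - 1)*(d + 2)*(d - 4)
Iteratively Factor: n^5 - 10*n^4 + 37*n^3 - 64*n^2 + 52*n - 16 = (n - 4)*(n^4 - 6*n^3 + 13*n^2 - 12*n + 4) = (n - 4)*(n - 2)*(n^3 - 4*n^2 + 5*n - 2) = (n - 4)*(n - 2)*(n - 1)*(n^2 - 3*n + 2) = (n - 4)*(n - 2)^2*(n - 1)*(n - 1)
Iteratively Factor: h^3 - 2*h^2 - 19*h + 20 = (h + 4)*(h^2 - 6*h + 5) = (h - 5)*(h + 4)*(h - 1)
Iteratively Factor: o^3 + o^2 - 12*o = (o + 4)*(o^2 - 3*o) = (o - 3)*(o + 4)*(o)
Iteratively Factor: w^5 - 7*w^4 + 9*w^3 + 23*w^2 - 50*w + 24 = (w - 1)*(w^4 - 6*w^3 + 3*w^2 + 26*w - 24) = (w - 4)*(w - 1)*(w^3 - 2*w^2 - 5*w + 6) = (w - 4)*(w - 3)*(w - 1)*(w^2 + w - 2) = (w - 4)*(w - 3)*(w - 1)*(w + 2)*(w - 1)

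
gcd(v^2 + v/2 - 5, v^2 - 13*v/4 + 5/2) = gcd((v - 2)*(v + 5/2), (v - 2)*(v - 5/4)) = v - 2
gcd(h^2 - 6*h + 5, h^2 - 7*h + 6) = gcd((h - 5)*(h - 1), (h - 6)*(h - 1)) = h - 1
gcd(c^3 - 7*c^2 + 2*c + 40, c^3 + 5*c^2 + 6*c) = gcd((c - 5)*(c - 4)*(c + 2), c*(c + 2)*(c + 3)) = c + 2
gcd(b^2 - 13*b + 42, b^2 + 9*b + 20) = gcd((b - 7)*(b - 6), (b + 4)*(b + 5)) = 1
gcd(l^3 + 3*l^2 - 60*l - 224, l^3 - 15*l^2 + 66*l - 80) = l - 8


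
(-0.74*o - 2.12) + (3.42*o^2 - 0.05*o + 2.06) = 3.42*o^2 - 0.79*o - 0.0600000000000001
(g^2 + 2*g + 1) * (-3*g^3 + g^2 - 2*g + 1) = -3*g^5 - 5*g^4 - 3*g^3 - 2*g^2 + 1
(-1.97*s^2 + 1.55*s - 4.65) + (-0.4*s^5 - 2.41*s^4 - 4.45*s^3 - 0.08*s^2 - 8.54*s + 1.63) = -0.4*s^5 - 2.41*s^4 - 4.45*s^3 - 2.05*s^2 - 6.99*s - 3.02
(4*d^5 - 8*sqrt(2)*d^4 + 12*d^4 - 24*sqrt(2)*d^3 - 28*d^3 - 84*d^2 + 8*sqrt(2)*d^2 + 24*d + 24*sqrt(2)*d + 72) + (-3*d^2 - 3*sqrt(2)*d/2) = 4*d^5 - 8*sqrt(2)*d^4 + 12*d^4 - 24*sqrt(2)*d^3 - 28*d^3 - 87*d^2 + 8*sqrt(2)*d^2 + 24*d + 45*sqrt(2)*d/2 + 72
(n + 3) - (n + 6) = -3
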